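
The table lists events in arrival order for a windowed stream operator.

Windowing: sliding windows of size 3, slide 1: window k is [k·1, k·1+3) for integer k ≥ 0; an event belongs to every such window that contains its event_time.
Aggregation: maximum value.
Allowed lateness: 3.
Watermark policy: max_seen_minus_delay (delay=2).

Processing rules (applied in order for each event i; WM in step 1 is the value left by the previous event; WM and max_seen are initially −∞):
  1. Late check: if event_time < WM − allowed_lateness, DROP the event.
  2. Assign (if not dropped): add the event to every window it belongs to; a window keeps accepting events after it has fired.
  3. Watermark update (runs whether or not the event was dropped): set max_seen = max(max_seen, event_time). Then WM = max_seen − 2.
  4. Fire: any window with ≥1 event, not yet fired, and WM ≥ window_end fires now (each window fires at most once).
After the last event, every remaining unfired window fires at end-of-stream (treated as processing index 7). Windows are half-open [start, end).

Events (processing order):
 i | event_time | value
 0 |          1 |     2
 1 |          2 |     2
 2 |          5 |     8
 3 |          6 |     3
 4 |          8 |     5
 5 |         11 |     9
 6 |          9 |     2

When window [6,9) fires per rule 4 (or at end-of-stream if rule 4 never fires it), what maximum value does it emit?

i=0 t=1 v=2: → [1,4),[0,3); WM=-1
i=1 t=2 v=2: → [2,5),[1,4),[0,3); WM=0
i=2 t=5 v=8: → [5,8),[4,7),[3,6); WM=3; [0,3) fires=2
i=3 t=6 v=3: → [6,9),[5,8),[4,7); WM=4; [1,4) fires=2
i=4 t=8 v=5: → [8,11),[7,10),[6,9); WM=6; [2,5) fires=2 [3,6) fires=8
i=5 t=11 v=9: → [11,14),[10,13),[9,12); WM=9; [4,7) fires=8 [5,8) fires=8 [6,9) fires=5
i=6 t=9 v=2: → [9,12),[8,11),[7,10); WM=9

5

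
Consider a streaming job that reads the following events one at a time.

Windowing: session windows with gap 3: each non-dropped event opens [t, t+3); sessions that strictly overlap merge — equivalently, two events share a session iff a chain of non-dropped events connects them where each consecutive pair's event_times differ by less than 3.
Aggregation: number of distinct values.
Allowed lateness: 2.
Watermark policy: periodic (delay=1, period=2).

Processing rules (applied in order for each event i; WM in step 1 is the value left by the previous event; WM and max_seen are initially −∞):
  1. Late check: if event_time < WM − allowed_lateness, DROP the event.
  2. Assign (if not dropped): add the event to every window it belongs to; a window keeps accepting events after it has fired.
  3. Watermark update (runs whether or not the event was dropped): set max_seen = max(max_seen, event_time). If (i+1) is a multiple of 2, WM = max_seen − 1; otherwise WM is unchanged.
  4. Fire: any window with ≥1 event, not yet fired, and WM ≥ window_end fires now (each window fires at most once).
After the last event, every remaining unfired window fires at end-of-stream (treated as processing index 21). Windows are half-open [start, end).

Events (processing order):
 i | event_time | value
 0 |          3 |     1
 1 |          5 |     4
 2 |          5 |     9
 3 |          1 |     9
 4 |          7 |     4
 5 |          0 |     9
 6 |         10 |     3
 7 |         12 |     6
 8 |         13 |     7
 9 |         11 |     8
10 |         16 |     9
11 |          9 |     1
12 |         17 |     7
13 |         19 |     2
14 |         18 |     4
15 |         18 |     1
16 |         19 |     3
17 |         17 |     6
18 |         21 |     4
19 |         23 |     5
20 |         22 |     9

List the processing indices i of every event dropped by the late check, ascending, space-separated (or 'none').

i=0 t=3 v=1: → [3,6); WM=−∞
i=1 t=5 v=4: → [3,8); WM=4
i=2 t=5 v=9: → [3,8); WM=4
i=3 t=1 v=9: DROP (t<4-2); WM=4
i=4 t=7 v=4: → [3,10); WM=4
i=5 t=0 v=9: DROP (t<4-2); WM=6
i=6 t=10 v=3: → [10,13); WM=6
i=7 t=12 v=6: → [10,15); WM=11
i=8 t=13 v=7: → [10,16); WM=11
i=9 t=11 v=8: → [10,16); WM=12
i=10 t=16 v=9: → [16,19); WM=12
i=11 t=9 v=1: DROP (t<12-2); WM=15
i=12 t=17 v=7: → [16,20); WM=15
i=13 t=19 v=2: → [16,22); WM=18
i=14 t=18 v=4: → [16,22); WM=18
i=15 t=18 v=1: → [16,22); WM=18
i=16 t=19 v=3: → [16,22); WM=18
i=17 t=17 v=6: → [16,22); WM=18
i=18 t=21 v=4: → [16,24); WM=18
i=19 t=23 v=5: → [16,26); WM=22
i=20 t=22 v=9: → [16,26); WM=22

3 5 11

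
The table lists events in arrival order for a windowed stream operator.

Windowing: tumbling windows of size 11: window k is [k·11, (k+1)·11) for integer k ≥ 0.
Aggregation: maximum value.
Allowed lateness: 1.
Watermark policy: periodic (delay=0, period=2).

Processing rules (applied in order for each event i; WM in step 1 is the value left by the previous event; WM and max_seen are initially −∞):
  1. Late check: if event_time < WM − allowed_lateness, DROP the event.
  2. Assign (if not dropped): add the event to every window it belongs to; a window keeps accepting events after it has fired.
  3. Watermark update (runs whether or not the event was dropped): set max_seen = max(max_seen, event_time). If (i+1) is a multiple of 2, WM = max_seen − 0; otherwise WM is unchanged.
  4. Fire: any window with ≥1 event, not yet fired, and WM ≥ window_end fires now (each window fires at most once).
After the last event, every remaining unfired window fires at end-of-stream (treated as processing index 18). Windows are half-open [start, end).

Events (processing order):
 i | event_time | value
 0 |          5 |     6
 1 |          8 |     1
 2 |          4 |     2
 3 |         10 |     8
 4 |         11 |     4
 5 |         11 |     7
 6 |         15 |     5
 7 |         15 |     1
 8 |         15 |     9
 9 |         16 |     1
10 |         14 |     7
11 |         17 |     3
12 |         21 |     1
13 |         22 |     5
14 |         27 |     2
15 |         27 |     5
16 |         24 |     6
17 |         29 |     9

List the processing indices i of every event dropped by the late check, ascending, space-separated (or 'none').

2 10 16

i=0 t=5 v=6: → [0,11); WM=−∞
i=1 t=8 v=1: → [0,11); WM=8
i=2 t=4 v=2: DROP (t<8-1); WM=8
i=3 t=10 v=8: → [0,11); WM=10
i=4 t=11 v=4: → [11,22); WM=10
i=5 t=11 v=7: → [11,22); WM=11; [0,11) fires=8
i=6 t=15 v=5: → [11,22); WM=11
i=7 t=15 v=1: → [11,22); WM=15
i=8 t=15 v=9: → [11,22); WM=15
i=9 t=16 v=1: → [11,22); WM=16
i=10 t=14 v=7: DROP (t<16-1); WM=16
i=11 t=17 v=3: → [11,22); WM=17
i=12 t=21 v=1: → [11,22); WM=17
i=13 t=22 v=5: → [22,33); WM=22; [11,22) fires=9
i=14 t=27 v=2: → [22,33); WM=22
i=15 t=27 v=5: → [22,33); WM=27
i=16 t=24 v=6: DROP (t<27-1); WM=27
i=17 t=29 v=9: → [22,33); WM=29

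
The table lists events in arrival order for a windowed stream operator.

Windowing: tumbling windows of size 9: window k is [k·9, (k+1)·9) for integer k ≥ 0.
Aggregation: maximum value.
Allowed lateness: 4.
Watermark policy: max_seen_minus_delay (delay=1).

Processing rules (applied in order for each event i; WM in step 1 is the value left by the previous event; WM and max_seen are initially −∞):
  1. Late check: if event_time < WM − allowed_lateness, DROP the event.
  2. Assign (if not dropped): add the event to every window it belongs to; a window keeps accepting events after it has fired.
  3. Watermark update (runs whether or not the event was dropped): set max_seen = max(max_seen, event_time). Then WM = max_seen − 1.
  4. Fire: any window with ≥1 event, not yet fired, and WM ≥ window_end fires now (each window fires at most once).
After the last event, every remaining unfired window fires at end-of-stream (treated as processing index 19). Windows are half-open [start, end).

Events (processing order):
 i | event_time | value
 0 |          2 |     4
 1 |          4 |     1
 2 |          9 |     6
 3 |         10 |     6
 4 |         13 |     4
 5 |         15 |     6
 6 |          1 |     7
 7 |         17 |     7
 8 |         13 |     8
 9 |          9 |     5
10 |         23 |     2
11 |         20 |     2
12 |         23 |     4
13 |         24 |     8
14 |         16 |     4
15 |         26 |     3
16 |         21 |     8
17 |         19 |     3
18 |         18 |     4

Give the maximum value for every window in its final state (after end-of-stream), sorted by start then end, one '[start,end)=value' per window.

[0,9)=4 [9,18)=8 [18,27)=8

i=0 t=2 v=4: → [0,9); WM=1
i=1 t=4 v=1: → [0,9); WM=3
i=2 t=9 v=6: → [9,18); WM=8
i=3 t=10 v=6: → [9,18); WM=9; [0,9) fires=4
i=4 t=13 v=4: → [9,18); WM=12
i=5 t=15 v=6: → [9,18); WM=14
i=6 t=1 v=7: DROP (t<14-4); WM=14
i=7 t=17 v=7: → [9,18); WM=16
i=8 t=13 v=8: → [9,18); WM=16
i=9 t=9 v=5: DROP (t<16-4); WM=16
i=10 t=23 v=2: → [18,27); WM=22; [9,18) fires=8
i=11 t=20 v=2: → [18,27); WM=22
i=12 t=23 v=4: → [18,27); WM=22
i=13 t=24 v=8: → [18,27); WM=23
i=14 t=16 v=4: DROP (t<23-4); WM=23
i=15 t=26 v=3: → [18,27); WM=25
i=16 t=21 v=8: → [18,27); WM=25
i=17 t=19 v=3: DROP (t<25-4); WM=25
i=18 t=18 v=4: DROP (t<25-4); WM=25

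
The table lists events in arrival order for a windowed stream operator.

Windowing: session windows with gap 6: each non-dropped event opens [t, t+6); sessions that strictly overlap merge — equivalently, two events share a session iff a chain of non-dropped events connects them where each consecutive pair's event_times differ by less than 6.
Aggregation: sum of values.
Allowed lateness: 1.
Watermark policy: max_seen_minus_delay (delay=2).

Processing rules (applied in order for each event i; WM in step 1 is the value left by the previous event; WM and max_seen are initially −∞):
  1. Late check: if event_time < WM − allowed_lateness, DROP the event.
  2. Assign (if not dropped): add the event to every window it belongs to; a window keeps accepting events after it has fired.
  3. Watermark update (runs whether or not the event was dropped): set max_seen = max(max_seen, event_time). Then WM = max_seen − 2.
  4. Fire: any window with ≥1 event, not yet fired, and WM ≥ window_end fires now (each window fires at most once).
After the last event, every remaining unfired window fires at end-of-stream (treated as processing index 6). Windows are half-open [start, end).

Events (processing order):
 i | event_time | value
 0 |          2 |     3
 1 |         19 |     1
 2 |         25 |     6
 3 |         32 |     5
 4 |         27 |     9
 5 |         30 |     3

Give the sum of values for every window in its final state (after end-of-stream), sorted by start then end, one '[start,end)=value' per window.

i=0 t=2 v=3: → [2,8); WM=0
i=1 t=19 v=1: → [19,25); WM=17
i=2 t=25 v=6: → [25,31); WM=23
i=3 t=32 v=5: → [32,38); WM=30
i=4 t=27 v=9: DROP (t<30-1); WM=30
i=5 t=30 v=3: → [25,38); WM=30

[2,8)=3 [19,25)=1 [25,38)=14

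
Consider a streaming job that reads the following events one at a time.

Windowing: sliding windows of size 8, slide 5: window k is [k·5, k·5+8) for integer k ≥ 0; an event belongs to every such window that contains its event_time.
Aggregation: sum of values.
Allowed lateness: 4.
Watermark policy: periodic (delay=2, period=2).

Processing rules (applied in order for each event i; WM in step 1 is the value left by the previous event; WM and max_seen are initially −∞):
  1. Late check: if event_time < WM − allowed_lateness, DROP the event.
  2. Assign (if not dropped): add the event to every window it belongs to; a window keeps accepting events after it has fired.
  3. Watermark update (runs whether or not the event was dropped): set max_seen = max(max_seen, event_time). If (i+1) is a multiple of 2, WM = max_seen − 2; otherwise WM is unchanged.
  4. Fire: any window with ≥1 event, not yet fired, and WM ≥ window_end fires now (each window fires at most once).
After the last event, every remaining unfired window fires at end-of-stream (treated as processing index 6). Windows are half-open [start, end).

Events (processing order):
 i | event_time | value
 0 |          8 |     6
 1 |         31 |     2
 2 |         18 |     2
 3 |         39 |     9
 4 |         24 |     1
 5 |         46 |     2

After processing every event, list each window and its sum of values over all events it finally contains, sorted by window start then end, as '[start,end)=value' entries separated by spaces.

i=0 t=8 v=6: → [5,13); WM=−∞
i=1 t=31 v=2: → [30,38),[25,33); WM=29; [5,13) fires=6
i=2 t=18 v=2: DROP (t<29-4); WM=29
i=3 t=39 v=9: → [35,43); WM=37; [25,33) fires=2
i=4 t=24 v=1: DROP (t<37-4); WM=37
i=5 t=46 v=2: → [45,53),[40,48); WM=44; [30,38) fires=2 [35,43) fires=9

[5,13)=6 [25,33)=2 [30,38)=2 [35,43)=9 [40,48)=2 [45,53)=2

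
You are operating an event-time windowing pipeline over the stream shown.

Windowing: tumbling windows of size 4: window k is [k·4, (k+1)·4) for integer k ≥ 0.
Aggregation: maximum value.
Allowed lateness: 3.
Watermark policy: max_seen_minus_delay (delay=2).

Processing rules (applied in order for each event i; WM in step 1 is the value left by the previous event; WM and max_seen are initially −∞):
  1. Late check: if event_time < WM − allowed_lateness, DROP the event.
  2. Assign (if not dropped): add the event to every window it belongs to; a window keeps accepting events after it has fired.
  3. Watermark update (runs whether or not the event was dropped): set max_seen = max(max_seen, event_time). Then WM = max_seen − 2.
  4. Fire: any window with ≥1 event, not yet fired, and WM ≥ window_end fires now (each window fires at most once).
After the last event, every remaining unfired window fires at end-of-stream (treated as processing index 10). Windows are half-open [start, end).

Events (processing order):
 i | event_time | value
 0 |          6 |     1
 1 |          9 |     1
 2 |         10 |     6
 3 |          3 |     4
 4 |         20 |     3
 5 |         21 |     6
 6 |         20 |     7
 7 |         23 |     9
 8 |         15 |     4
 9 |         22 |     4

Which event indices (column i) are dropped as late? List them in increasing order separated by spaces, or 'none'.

i=0 t=6 v=1: → [4,8); WM=4
i=1 t=9 v=1: → [8,12); WM=7
i=2 t=10 v=6: → [8,12); WM=8; [4,8) fires=1
i=3 t=3 v=4: DROP (t<8-3); WM=8
i=4 t=20 v=3: → [20,24); WM=18; [8,12) fires=6
i=5 t=21 v=6: → [20,24); WM=19
i=6 t=20 v=7: → [20,24); WM=19
i=7 t=23 v=9: → [20,24); WM=21
i=8 t=15 v=4: DROP (t<21-3); WM=21
i=9 t=22 v=4: → [20,24); WM=21

3 8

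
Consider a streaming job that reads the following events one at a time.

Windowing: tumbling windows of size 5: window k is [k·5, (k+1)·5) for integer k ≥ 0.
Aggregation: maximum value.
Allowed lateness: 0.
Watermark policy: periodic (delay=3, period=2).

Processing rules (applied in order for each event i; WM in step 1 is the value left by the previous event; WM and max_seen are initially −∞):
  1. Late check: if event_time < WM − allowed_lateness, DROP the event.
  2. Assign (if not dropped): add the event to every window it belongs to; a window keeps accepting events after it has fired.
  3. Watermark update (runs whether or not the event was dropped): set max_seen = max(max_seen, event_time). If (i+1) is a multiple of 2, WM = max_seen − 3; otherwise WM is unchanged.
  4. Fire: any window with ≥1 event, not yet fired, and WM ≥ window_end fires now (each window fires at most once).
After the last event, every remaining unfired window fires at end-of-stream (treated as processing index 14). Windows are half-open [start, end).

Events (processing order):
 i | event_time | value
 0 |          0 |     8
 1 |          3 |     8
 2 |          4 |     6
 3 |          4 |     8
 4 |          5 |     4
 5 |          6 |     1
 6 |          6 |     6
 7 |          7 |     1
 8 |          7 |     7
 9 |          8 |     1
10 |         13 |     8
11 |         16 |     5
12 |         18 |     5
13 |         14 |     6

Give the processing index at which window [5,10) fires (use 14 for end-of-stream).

i=0 t=0 v=8: → [0,5); WM=−∞
i=1 t=3 v=8: → [0,5); WM=0
i=2 t=4 v=6: → [0,5); WM=0
i=3 t=4 v=8: → [0,5); WM=1
i=4 t=5 v=4: → [5,10); WM=1
i=5 t=6 v=1: → [5,10); WM=3
i=6 t=6 v=6: → [5,10); WM=3
i=7 t=7 v=1: → [5,10); WM=4
i=8 t=7 v=7: → [5,10); WM=4
i=9 t=8 v=1: → [5,10); WM=5; [0,5) fires=8
i=10 t=13 v=8: → [10,15); WM=5
i=11 t=16 v=5: → [15,20); WM=13; [5,10) fires=7
i=12 t=18 v=5: → [15,20); WM=13
i=13 t=14 v=6: → [10,15); WM=15; [10,15) fires=8

11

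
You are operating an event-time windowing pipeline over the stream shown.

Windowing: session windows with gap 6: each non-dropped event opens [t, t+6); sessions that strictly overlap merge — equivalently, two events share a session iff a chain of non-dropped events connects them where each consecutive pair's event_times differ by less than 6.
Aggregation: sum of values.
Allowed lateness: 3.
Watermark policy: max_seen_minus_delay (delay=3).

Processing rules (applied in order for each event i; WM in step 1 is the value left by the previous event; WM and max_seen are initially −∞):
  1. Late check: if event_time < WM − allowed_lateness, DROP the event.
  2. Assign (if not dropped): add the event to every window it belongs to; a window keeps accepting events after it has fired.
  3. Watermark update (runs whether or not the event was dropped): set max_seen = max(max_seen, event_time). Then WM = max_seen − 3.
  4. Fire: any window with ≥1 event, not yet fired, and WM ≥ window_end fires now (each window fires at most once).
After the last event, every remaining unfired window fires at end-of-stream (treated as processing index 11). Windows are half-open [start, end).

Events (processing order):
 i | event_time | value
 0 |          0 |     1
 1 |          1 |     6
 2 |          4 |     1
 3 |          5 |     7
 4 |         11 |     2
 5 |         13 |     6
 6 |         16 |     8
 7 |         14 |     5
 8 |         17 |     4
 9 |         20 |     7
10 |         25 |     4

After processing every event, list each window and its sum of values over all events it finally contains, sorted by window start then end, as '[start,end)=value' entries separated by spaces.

i=0 t=0 v=1: → [0,6); WM=-3
i=1 t=1 v=6: → [0,7); WM=-2
i=2 t=4 v=1: → [0,10); WM=1
i=3 t=5 v=7: → [0,11); WM=2
i=4 t=11 v=2: → [11,17); WM=8
i=5 t=13 v=6: → [11,19); WM=10
i=6 t=16 v=8: → [11,22); WM=13
i=7 t=14 v=5: → [11,22); WM=13
i=8 t=17 v=4: → [11,23); WM=14
i=9 t=20 v=7: → [11,26); WM=17
i=10 t=25 v=4: → [11,31); WM=22

[0,11)=15 [11,31)=36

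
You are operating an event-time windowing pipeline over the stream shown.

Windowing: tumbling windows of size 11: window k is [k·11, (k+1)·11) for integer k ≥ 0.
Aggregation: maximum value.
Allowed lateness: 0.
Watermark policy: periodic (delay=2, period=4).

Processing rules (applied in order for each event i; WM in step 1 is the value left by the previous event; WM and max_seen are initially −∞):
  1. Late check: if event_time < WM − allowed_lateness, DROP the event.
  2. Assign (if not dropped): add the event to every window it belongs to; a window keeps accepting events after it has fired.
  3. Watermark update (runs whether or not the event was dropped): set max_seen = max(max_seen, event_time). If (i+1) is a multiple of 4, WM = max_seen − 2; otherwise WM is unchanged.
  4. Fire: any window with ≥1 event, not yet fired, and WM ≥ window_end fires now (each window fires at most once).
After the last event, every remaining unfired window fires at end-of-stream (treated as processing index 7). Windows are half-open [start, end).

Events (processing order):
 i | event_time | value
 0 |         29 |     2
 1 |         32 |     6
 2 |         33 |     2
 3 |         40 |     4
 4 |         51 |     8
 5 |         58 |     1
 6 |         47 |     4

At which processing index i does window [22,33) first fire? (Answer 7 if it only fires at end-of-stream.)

3

i=0 t=29 v=2: → [22,33); WM=−∞
i=1 t=32 v=6: → [22,33); WM=−∞
i=2 t=33 v=2: → [33,44); WM=−∞
i=3 t=40 v=4: → [33,44); WM=38; [22,33) fires=6
i=4 t=51 v=8: → [44,55); WM=38
i=5 t=58 v=1: → [55,66); WM=38
i=6 t=47 v=4: → [44,55); WM=38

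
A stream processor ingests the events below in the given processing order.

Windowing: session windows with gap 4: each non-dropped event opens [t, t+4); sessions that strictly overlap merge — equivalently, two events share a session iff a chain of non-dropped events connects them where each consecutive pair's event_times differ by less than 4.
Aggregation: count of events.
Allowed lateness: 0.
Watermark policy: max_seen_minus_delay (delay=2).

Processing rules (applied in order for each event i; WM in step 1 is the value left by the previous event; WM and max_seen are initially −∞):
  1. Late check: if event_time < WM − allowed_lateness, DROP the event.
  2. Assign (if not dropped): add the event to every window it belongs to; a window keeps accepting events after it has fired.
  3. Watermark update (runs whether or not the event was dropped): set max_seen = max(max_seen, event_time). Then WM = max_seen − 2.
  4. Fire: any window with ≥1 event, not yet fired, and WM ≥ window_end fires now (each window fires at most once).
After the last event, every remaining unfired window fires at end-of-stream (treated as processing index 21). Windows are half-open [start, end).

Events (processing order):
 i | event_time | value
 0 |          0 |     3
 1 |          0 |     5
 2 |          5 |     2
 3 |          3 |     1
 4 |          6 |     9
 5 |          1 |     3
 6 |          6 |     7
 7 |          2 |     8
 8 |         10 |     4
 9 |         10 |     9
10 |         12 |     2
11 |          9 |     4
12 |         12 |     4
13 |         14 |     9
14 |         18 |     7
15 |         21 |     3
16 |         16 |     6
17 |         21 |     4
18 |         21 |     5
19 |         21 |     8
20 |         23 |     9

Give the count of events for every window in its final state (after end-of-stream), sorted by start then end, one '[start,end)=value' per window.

i=0 t=0 v=3: → [0,4); WM=-2
i=1 t=0 v=5: → [0,4); WM=-2
i=2 t=5 v=2: → [5,9); WM=3
i=3 t=3 v=1: → [0,9); WM=3
i=4 t=6 v=9: → [0,10); WM=4
i=5 t=1 v=3: DROP (t<4-0); WM=4
i=6 t=6 v=7: → [0,10); WM=4
i=7 t=2 v=8: DROP (t<4-0); WM=4
i=8 t=10 v=4: → [10,14); WM=8
i=9 t=10 v=9: → [10,14); WM=8
i=10 t=12 v=2: → [10,16); WM=10
i=11 t=9 v=4: DROP (t<10-0); WM=10
i=12 t=12 v=4: → [10,16); WM=10
i=13 t=14 v=9: → [10,18); WM=12
i=14 t=18 v=7: → [18,22); WM=16
i=15 t=21 v=3: → [18,25); WM=19
i=16 t=16 v=6: DROP (t<19-0); WM=19
i=17 t=21 v=4: → [18,25); WM=19
i=18 t=21 v=5: → [18,25); WM=19
i=19 t=21 v=8: → [18,25); WM=19
i=20 t=23 v=9: → [18,27); WM=21

[0,10)=6 [10,18)=5 [18,27)=6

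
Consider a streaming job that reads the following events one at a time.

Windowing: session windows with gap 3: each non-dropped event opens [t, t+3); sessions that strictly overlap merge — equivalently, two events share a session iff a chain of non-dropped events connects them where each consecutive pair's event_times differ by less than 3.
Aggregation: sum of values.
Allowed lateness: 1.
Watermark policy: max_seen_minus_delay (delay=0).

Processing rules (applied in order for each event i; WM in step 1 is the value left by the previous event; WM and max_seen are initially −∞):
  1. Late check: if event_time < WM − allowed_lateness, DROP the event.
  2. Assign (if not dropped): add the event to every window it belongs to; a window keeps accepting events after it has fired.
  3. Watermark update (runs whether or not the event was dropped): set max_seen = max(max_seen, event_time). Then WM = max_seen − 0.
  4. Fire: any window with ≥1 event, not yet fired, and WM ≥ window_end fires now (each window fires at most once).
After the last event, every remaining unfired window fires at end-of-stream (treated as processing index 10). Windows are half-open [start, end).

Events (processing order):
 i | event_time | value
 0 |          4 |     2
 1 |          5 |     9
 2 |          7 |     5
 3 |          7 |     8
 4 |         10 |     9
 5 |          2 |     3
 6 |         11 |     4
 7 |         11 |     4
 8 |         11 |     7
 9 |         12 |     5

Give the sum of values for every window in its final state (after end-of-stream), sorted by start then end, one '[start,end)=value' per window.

i=0 t=4 v=2: → [4,7); WM=4
i=1 t=5 v=9: → [4,8); WM=5
i=2 t=7 v=5: → [4,10); WM=7
i=3 t=7 v=8: → [4,10); WM=7
i=4 t=10 v=9: → [10,13); WM=10
i=5 t=2 v=3: DROP (t<10-1); WM=10
i=6 t=11 v=4: → [10,14); WM=11
i=7 t=11 v=4: → [10,14); WM=11
i=8 t=11 v=7: → [10,14); WM=11
i=9 t=12 v=5: → [10,15); WM=12

[4,10)=24 [10,15)=29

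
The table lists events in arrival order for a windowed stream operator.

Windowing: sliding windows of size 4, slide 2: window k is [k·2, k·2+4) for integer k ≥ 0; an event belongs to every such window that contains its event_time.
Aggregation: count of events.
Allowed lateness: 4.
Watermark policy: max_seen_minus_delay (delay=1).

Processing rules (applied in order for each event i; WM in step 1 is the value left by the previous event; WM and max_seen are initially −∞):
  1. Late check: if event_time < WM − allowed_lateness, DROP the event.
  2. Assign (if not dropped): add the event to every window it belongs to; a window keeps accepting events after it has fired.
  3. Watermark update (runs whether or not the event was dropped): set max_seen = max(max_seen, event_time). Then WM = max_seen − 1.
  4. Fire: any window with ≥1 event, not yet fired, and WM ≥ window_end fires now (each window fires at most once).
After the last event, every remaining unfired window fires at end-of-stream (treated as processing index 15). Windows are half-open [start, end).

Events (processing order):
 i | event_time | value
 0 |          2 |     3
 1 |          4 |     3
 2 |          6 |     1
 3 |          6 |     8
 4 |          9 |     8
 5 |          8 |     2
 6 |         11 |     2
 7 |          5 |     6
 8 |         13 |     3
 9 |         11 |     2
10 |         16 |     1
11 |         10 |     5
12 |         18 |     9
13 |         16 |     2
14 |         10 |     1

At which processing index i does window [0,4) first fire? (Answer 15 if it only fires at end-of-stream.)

i=0 t=2 v=3: → [2,6),[0,4); WM=1
i=1 t=4 v=3: → [4,8),[2,6); WM=3
i=2 t=6 v=1: → [6,10),[4,8); WM=5; [0,4) fires=1
i=3 t=6 v=8: → [6,10),[4,8); WM=5
i=4 t=9 v=8: → [8,12),[6,10); WM=8; [2,6) fires=2 [4,8) fires=3
i=5 t=8 v=2: → [8,12),[6,10); WM=8
i=6 t=11 v=2: → [10,14),[8,12); WM=10; [6,10) fires=4
i=7 t=5 v=6: DROP (t<10-4); WM=10
i=8 t=13 v=3: → [12,16),[10,14); WM=12; [8,12) fires=3
i=9 t=11 v=2: → [10,14),[8,12); WM=12
i=10 t=16 v=1: → [16,20),[14,18); WM=15; [10,14) fires=3
i=11 t=10 v=5: DROP (t<15-4); WM=15
i=12 t=18 v=9: → [18,22),[16,20); WM=17; [12,16) fires=1
i=13 t=16 v=2: → [16,20),[14,18); WM=17
i=14 t=10 v=1: DROP (t<17-4); WM=17

2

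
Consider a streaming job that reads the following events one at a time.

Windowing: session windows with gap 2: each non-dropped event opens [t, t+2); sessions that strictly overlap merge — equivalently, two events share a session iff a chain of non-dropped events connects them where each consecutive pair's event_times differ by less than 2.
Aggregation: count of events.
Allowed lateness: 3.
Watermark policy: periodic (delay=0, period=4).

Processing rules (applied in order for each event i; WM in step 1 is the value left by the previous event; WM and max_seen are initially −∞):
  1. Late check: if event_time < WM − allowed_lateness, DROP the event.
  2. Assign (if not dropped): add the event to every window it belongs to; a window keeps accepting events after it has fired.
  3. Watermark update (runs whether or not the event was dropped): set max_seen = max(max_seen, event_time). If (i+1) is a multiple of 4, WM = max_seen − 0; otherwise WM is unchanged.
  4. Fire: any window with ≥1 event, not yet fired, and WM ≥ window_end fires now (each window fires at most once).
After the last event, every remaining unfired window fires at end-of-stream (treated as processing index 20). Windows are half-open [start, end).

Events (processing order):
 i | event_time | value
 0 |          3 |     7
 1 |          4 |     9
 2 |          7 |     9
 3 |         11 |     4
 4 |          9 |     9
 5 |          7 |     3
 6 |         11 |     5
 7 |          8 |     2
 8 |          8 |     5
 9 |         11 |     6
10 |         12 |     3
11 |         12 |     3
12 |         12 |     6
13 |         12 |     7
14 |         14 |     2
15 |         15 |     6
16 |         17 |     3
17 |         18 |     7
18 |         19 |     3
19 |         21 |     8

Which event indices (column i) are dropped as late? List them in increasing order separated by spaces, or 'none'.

i=0 t=3 v=7: → [3,5); WM=−∞
i=1 t=4 v=9: → [3,6); WM=−∞
i=2 t=7 v=9: → [7,9); WM=−∞
i=3 t=11 v=4: → [11,13); WM=11
i=4 t=9 v=9: → [9,11); WM=11
i=5 t=7 v=3: DROP (t<11-3); WM=11
i=6 t=11 v=5: → [11,13); WM=11
i=7 t=8 v=2: → [7,11); WM=11
i=8 t=8 v=5: → [7,11); WM=11
i=9 t=11 v=6: → [11,13); WM=11
i=10 t=12 v=3: → [11,14); WM=11
i=11 t=12 v=3: → [11,14); WM=12
i=12 t=12 v=6: → [11,14); WM=12
i=13 t=12 v=7: → [11,14); WM=12
i=14 t=14 v=2: → [14,16); WM=12
i=15 t=15 v=6: → [14,17); WM=15
i=16 t=17 v=3: → [17,19); WM=15
i=17 t=18 v=7: → [17,20); WM=15
i=18 t=19 v=3: → [17,21); WM=15
i=19 t=21 v=8: → [21,23); WM=21

5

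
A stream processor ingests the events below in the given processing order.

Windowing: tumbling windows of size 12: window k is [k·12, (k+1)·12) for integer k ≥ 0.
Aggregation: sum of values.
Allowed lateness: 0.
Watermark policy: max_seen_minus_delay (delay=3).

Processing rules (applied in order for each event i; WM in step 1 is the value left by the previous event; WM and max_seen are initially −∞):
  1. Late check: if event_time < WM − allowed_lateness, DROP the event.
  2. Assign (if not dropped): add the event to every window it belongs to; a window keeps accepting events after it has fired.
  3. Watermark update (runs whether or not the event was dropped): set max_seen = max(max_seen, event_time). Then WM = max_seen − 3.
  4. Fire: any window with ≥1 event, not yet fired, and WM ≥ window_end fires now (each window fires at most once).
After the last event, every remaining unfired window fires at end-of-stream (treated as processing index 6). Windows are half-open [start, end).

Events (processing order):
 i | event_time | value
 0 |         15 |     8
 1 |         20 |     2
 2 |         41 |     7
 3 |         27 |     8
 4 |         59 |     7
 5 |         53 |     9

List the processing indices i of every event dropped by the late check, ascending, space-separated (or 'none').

i=0 t=15 v=8: → [12,24); WM=12
i=1 t=20 v=2: → [12,24); WM=17
i=2 t=41 v=7: → [36,48); WM=38; [12,24) fires=10
i=3 t=27 v=8: DROP (t<38-0); WM=38
i=4 t=59 v=7: → [48,60); WM=56; [36,48) fires=7
i=5 t=53 v=9: DROP (t<56-0); WM=56

3 5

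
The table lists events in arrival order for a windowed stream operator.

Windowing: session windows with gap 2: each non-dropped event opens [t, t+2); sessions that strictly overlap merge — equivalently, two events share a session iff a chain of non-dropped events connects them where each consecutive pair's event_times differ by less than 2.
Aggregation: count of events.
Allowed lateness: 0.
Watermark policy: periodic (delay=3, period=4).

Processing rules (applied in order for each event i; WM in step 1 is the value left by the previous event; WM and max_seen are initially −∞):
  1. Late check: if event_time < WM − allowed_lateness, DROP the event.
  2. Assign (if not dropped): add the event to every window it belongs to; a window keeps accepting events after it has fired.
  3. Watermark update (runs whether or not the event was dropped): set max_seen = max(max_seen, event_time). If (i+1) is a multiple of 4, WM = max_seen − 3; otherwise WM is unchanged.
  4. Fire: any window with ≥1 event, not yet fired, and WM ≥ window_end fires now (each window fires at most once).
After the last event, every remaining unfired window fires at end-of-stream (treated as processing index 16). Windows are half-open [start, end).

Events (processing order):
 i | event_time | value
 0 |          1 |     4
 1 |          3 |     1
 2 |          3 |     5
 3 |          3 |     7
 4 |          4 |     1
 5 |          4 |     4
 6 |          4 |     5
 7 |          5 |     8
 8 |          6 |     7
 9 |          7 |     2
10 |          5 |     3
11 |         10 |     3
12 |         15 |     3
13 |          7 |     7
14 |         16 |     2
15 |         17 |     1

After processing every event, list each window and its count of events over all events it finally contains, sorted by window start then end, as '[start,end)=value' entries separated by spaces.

[1,3)=1 [3,9)=11 [10,12)=1 [15,19)=3

i=0 t=1 v=4: → [1,3); WM=−∞
i=1 t=3 v=1: → [3,5); WM=−∞
i=2 t=3 v=5: → [3,5); WM=−∞
i=3 t=3 v=7: → [3,5); WM=0
i=4 t=4 v=1: → [3,6); WM=0
i=5 t=4 v=4: → [3,6); WM=0
i=6 t=4 v=5: → [3,6); WM=0
i=7 t=5 v=8: → [3,7); WM=2
i=8 t=6 v=7: → [3,8); WM=2
i=9 t=7 v=2: → [3,9); WM=2
i=10 t=5 v=3: → [3,9); WM=2
i=11 t=10 v=3: → [10,12); WM=7
i=12 t=15 v=3: → [15,17); WM=7
i=13 t=7 v=7: → [3,9); WM=7
i=14 t=16 v=2: → [15,18); WM=7
i=15 t=17 v=1: → [15,19); WM=14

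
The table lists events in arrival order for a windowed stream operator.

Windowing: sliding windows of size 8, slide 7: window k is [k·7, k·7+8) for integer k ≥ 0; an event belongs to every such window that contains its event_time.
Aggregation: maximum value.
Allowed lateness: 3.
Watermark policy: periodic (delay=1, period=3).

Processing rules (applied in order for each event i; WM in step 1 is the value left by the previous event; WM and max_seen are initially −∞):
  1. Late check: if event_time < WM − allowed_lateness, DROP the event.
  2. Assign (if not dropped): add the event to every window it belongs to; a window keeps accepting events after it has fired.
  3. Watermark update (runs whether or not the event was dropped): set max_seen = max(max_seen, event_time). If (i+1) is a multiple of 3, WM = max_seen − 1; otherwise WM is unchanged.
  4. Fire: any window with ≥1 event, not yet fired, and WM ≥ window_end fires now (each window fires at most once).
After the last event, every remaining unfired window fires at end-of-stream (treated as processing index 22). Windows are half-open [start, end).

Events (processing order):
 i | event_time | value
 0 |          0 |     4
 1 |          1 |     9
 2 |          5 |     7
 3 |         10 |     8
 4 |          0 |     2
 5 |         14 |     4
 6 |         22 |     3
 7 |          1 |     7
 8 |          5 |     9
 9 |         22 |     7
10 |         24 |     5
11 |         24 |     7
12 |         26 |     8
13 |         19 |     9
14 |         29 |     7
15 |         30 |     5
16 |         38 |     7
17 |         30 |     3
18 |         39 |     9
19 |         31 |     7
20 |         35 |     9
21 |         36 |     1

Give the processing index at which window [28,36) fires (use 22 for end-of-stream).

i=0 t=0 v=4: → [0,8); WM=−∞
i=1 t=1 v=9: → [0,8); WM=−∞
i=2 t=5 v=7: → [0,8); WM=4
i=3 t=10 v=8: → [7,15); WM=4
i=4 t=0 v=2: DROP (t<4-3); WM=4
i=5 t=14 v=4: → [14,22),[7,15); WM=13; [0,8) fires=9
i=6 t=22 v=3: → [21,29); WM=13
i=7 t=1 v=7: DROP (t<13-3); WM=13
i=8 t=5 v=9: DROP (t<13-3); WM=21; [7,15) fires=8
i=9 t=22 v=7: → [21,29); WM=21
i=10 t=24 v=5: → [21,29); WM=21
i=11 t=24 v=7: → [21,29); WM=23; [14,22) fires=4
i=12 t=26 v=8: → [21,29); WM=23
i=13 t=19 v=9: DROP (t<23-3); WM=23
i=14 t=29 v=7: → [28,36); WM=28
i=15 t=30 v=5: → [28,36); WM=28
i=16 t=38 v=7: → [35,43); WM=28
i=17 t=30 v=3: → [28,36); WM=37; [21,29) fires=8 [28,36) fires=7
i=18 t=39 v=9: → [35,43); WM=37
i=19 t=31 v=7: DROP (t<37-3); WM=37
i=20 t=35 v=9: → [35,43),[28,36); WM=38
i=21 t=36 v=1: → [35,43); WM=38

17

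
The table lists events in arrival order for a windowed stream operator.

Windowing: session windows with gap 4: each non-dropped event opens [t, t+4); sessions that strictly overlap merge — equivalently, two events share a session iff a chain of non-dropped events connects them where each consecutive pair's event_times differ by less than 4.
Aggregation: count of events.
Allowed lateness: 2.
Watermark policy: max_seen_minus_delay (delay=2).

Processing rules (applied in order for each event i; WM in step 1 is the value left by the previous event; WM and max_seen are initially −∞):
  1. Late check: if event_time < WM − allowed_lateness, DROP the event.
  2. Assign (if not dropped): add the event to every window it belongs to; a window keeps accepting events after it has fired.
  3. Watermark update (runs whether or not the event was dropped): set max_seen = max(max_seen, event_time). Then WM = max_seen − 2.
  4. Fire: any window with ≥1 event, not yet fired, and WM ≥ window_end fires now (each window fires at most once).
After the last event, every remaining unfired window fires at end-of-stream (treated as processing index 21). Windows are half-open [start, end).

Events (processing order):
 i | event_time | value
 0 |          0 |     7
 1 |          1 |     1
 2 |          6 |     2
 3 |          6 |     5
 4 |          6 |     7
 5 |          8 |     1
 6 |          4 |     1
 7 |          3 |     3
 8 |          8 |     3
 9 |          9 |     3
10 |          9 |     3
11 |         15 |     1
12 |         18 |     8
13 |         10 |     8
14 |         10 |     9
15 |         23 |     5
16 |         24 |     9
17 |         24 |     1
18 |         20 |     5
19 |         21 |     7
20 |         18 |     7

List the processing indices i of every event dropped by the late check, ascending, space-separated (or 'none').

i=0 t=0 v=7: → [0,4); WM=-2
i=1 t=1 v=1: → [0,5); WM=-1
i=2 t=6 v=2: → [6,10); WM=4
i=3 t=6 v=5: → [6,10); WM=4
i=4 t=6 v=7: → [6,10); WM=4
i=5 t=8 v=1: → [6,12); WM=6
i=6 t=4 v=1: → [0,12); WM=6
i=7 t=3 v=3: DROP (t<6-2); WM=6
i=8 t=8 v=3: → [0,12); WM=6
i=9 t=9 v=3: → [0,13); WM=7
i=10 t=9 v=3: → [0,13); WM=7
i=11 t=15 v=1: → [15,19); WM=13
i=12 t=18 v=8: → [15,22); WM=16
i=13 t=10 v=8: DROP (t<16-2); WM=16
i=14 t=10 v=9: DROP (t<16-2); WM=16
i=15 t=23 v=5: → [23,27); WM=21
i=16 t=24 v=9: → [23,28); WM=22
i=17 t=24 v=1: → [23,28); WM=22
i=18 t=20 v=5: → [15,28); WM=22
i=19 t=21 v=7: → [15,28); WM=22
i=20 t=18 v=7: DROP (t<22-2); WM=22

7 13 14 20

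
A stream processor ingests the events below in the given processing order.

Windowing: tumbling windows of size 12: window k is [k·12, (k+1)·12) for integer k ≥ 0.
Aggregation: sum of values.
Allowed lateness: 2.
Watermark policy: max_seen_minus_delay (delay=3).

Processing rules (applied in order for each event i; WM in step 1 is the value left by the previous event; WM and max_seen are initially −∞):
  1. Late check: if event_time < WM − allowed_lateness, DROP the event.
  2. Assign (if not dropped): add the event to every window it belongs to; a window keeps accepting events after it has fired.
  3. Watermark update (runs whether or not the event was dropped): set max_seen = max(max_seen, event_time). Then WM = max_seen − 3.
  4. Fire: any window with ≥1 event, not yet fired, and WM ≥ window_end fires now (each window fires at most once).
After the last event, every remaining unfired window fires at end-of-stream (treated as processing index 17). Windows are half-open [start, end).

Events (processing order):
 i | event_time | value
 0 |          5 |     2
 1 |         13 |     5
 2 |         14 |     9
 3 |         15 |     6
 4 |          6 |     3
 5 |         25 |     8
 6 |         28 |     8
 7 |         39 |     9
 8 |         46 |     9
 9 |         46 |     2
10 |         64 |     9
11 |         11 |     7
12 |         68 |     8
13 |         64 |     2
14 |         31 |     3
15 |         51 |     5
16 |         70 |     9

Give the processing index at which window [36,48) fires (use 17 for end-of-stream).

10

i=0 t=5 v=2: → [0,12); WM=2
i=1 t=13 v=5: → [12,24); WM=10
i=2 t=14 v=9: → [12,24); WM=11
i=3 t=15 v=6: → [12,24); WM=12; [0,12) fires=2
i=4 t=6 v=3: DROP (t<12-2); WM=12
i=5 t=25 v=8: → [24,36); WM=22
i=6 t=28 v=8: → [24,36); WM=25; [12,24) fires=20
i=7 t=39 v=9: → [36,48); WM=36; [24,36) fires=16
i=8 t=46 v=9: → [36,48); WM=43
i=9 t=46 v=2: → [36,48); WM=43
i=10 t=64 v=9: → [60,72); WM=61; [36,48) fires=20
i=11 t=11 v=7: DROP (t<61-2); WM=61
i=12 t=68 v=8: → [60,72); WM=65
i=13 t=64 v=2: → [60,72); WM=65
i=14 t=31 v=3: DROP (t<65-2); WM=65
i=15 t=51 v=5: DROP (t<65-2); WM=65
i=16 t=70 v=9: → [60,72); WM=67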